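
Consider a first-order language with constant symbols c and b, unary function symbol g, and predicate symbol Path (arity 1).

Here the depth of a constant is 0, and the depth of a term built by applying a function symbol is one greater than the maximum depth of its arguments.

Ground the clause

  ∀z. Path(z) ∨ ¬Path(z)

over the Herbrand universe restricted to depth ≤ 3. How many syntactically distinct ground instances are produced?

8

Ground terms of depth ≤ 3:
  Let N_k = |{terms of depth ≤ k}|. Then N_0 = 2 and N_k = 2 + N_{k-1} for k ≥ 1 (one summand per function symbol, arity giving the exponent).
  N_0 = 2
  N_1 = 2 + 2 = 4
  N_2 = 2 + 4 = 6
  N_3 = 2 + 6 = 8
  Explicitly: c, b, g(c), g(b), g(g(c)), g(g(b)), g(g(g(c))), g(g(g(b))).
So there are 8 ground terms available for substitution.
The clause has 1 distinct variable (z), which appears in the body. In the free term algebra distinct substitutions yield syntactically distinct ground instances.
Number of ground instances = 8.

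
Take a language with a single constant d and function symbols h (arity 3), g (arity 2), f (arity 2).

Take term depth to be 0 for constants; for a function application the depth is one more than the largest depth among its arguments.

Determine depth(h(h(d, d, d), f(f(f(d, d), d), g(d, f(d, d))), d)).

4

depth(h(d, d, d)) = 1 + max(0, 0, 0) = 1
depth(f(d, d)) = 1 + max(0, 0) = 1
depth(f(f(d, d), d)) = 1 + max(1, 0) = 2
depth(g(d, f(d, d))) = 1 + max(0, 1) = 2
depth(f(f(f(d, d), d), g(d, f(d, d)))) = 1 + max(2, 2) = 3
depth(h(h(d, d, d), f(f(f(d, d), d), g(d, f(d, d))), d)) = 1 + max(1, 3, 0) = 4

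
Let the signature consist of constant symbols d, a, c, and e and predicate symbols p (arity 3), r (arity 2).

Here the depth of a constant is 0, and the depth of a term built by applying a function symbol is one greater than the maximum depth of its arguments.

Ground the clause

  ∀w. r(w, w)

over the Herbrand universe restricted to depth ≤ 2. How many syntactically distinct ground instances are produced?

Ground terms of depth ≤ 2:
  With no function symbols every ground term is a constant, so there are exactly 4 ground terms at every depth bound.
  N_0 = 4
  N_1 = 4
  N_2 = 4
So there are 4 ground terms available for substitution.
There is 1 variable to instantiate (w),  occurring in at least one literal, so different choices give different ground instances.
Number of ground instances = 4.

4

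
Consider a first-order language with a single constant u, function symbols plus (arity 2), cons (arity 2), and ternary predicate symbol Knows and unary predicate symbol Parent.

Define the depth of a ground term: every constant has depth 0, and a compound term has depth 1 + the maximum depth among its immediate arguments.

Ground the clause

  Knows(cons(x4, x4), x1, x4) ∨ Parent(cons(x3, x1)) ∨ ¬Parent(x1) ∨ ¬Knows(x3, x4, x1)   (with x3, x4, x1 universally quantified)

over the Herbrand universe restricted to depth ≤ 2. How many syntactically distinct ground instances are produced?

Ground terms of depth ≤ 2:
  Let N_k = |{terms of depth ≤ k}|. Then N_0 = 1 and N_k = 1 + N_{k-1}^2 + N_{k-1}^2 for k ≥ 1 (one summand per function symbol, arity giving the exponent).
  N_0 = 1
  N_1 = 1 + 1^2 + 1^2 = 3
  N_2 = 1 + 3^2 + 3^2 = 19
So there are 19 ground terms available for substitution.
Each of x3, x4, x1 ranges independently over the available ground terms, and distinct assignments produce distinct instances.
Number of ground instances = 19^3 = 6859.

6859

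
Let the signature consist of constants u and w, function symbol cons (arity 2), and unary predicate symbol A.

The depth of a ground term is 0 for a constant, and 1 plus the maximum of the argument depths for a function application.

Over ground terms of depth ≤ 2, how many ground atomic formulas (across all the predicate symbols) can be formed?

38

First count ground terms of depth ≤ 2.
Write N_k for the number of ground terms of depth ≤ k. A term of depth ≤ k is either a constant or a function symbol applied to arguments of depth ≤ k−1, so N_k = 2 + N_{k-1}^2.
N_0 = 2
N_1 = 2 + 2^2 = 6
N_2 = 2 + 6^2 = 38
So |H| = 38.
Ground atoms are formed by filling each argument slot of a predicate with a term from H, so an r-ary predicate gives |H|^r atoms:
  A: 38
Total ground atoms: 38.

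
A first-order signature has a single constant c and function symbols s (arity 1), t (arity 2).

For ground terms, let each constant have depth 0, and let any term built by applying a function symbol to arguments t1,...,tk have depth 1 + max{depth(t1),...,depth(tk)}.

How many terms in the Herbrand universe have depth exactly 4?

Write N_k for the number of ground terms of depth ≤ k. A term of depth ≤ k is either a constant or a function symbol applied to arguments of depth ≤ k−1, so N_k = 1 + N_{k-1} + N_{k-1}^2.
N_0 = 1
N_1 = 1 + 1 + 1^2 = 3
N_2 = 1 + 3 + 3^2 = 13
N_3 = 1 + 13 + 13^2 = 183
N_4 = 1 + 183 + 183^2 = 33673
Terms of depth exactly 4: N_4 − N_3 = 33673 − 183 = 33490.

33490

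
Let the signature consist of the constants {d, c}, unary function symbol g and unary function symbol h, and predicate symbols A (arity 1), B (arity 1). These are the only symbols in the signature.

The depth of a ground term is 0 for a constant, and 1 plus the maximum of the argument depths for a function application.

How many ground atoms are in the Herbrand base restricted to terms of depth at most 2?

First count ground terms of depth ≤ 2.
Let N_k = |{terms of depth ≤ k}|. Then N_0 = 2 and N_k = 2 + N_{k-1} + N_{k-1} for k ≥ 1 (one summand per function symbol, arity giving the exponent).
N_0 = 2
N_1 = 2 + 2 + 2 = 6
N_2 = 2 + 6 + 6 = 14
So |H| = 14.
For each predicate symbol, the number of ground atoms is |H| raised to its arity; summing:
  A: 14;  B: 14
Total ground atoms: 14 + 14 = 28.

28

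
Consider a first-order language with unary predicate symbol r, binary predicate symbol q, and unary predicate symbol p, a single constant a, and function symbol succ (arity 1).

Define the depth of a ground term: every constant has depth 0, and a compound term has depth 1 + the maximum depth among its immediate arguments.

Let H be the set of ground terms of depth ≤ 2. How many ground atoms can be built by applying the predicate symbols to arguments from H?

15

First count ground terms of depth ≤ 2.
Count level by level. With function symbols succ/1, the terms of depth ≤ k are the 1 constant together with each function applied to depth-≤(k−1) tuples, so N_k = 1 + N_{k-1}.
N_0 = 1
N_1 = 1 + 1 = 2
N_2 = 1 + 2 = 3
So |H| = 3.
For each predicate symbol, the number of ground atoms is |H| raised to its arity; summing:
  r: 3;  q: 3^2 = 9;  p: 3
Total ground atoms: 3 + 9 + 3 = 15.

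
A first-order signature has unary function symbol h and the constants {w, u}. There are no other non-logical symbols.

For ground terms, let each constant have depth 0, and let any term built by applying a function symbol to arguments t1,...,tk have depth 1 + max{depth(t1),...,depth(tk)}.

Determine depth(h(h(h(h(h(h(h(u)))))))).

7

depth(h(u)) = 1 + depth(u) = 1 + 0 = 1
depth(h(h(u))) = 1 + depth(h(u)) = 1 + 1 = 2
depth(h(h(h(u)))) = 1 + depth(h(h(u))) = 1 + 2 = 3
depth(h(h(h(h(u))))) = 1 + depth(h(h(h(u)))) = 1 + 3 = 4
depth(h(h(h(h(h(u)))))) = 1 + depth(h(h(h(h(u))))) = 1 + 4 = 5
depth(h(h(h(h(h(h(u))))))) = 1 + depth(h(h(h(h(h(u)))))) = 1 + 5 = 6
depth(h(h(h(h(h(h(h(u)))))))) = 1 + depth(h(h(h(h(h(h(u))))))) = 1 + 6 = 7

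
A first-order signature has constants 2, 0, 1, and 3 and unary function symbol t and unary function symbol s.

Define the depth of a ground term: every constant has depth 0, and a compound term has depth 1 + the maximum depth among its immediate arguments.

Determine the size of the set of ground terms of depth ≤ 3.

60

Count level by level. With function symbols t/1, s/1, the terms of depth ≤ k are the 4 constants together with each function applied to depth-≤(k−1) tuples, so N_k = 4 + N_{k-1} + N_{k-1}.
N_0 = 4
N_1 = 4 + 4 + 4 = 12
N_2 = 4 + 12 + 12 = 28
N_3 = 4 + 28 + 28 = 60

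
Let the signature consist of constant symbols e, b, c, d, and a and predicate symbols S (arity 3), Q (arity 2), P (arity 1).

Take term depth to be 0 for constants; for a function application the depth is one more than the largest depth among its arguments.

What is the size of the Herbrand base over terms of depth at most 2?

First count ground terms of depth ≤ 2.
With no function symbols every ground term is a constant, so there are exactly 5 ground terms at every depth bound.
N_0 = 5
N_1 = 5
N_2 = 5
Explicitly: e, b, c, d, a.
So |H| = 5.
A ground atom is a predicate applied to a tuple of terms from H, so the count is the sum over predicates of |H|^arity:
  S: 5^3 = 125;  Q: 5^2 = 25;  P: 5
Total ground atoms: 125 + 25 + 5 = 155.

155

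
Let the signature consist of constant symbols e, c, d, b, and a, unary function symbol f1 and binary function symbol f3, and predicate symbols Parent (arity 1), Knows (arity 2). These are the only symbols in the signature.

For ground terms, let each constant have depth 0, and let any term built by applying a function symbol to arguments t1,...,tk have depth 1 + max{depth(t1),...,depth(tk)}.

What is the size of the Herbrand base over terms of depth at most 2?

1601490

First count ground terms of depth ≤ 2.
If N_k denotes the number of depth-≤k ground terms, the 5 constants give N_0 = 5, and each function symbol of arity r contributes N_{k-1}^r new terms at level k: N_k = 5 + N_{k-1} + N_{k-1}^2.
N_0 = 5
N_1 = 5 + 5 + 5^2 = 35
N_2 = 5 + 35 + 35^2 = 1265
So |H| = 1265.
Each predicate of arity r yields |H|^r ground atoms (one per choice of an r-tuple from H):
  Parent: 1265;  Knows: 1265^2 = 1600225
Total ground atoms: 1265 + 1600225 = 1601490.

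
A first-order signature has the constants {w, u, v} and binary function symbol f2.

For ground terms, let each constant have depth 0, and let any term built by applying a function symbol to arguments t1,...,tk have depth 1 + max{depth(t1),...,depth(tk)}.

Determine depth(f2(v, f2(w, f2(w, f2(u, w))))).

4

depth(f2(u, w)) = 1 + max(0, 0) = 1
depth(f2(w, f2(u, w))) = 1 + max(0, 1) = 2
depth(f2(w, f2(w, f2(u, w)))) = 1 + max(0, 2) = 3
depth(f2(v, f2(w, f2(w, f2(u, w))))) = 1 + max(0, 3) = 4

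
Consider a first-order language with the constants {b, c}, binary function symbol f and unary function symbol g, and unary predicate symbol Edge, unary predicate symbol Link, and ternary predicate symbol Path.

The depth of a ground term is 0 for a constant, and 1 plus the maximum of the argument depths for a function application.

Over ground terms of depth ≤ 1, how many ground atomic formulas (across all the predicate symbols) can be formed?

First count ground terms of depth ≤ 1.
Write N_k for the number of ground terms of depth ≤ k. A term of depth ≤ k is either a constant or a function symbol applied to arguments of depth ≤ k−1, so N_k = 2 + N_{k-1}^2 + N_{k-1}.
N_0 = 2
N_1 = 2 + 2^2 + 2 = 8
So |H| = 8.
Each predicate of arity r yields |H|^r ground atoms (one per choice of an r-tuple from H):
  Edge: 8;  Link: 8;  Path: 8^3 = 512
Total ground atoms: 8 + 8 + 512 = 528.

528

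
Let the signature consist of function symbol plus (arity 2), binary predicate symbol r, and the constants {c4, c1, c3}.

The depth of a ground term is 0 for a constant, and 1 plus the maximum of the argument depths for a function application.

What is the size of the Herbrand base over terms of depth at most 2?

21609

First count ground terms of depth ≤ 2.
Let N_k count ground terms of depth at most k. Each non-constant term of depth ≤ k is some function symbol applied to depth-≤(k−1) arguments, giving N_k = 3 + N_{k-1}^2.
N_0 = 3
N_1 = 3 + 3^2 = 12
N_2 = 3 + 12^2 = 147
So |H| = 147.
Each predicate of arity r yields |H|^r ground atoms (one per choice of an r-tuple from H):
  r: 147^2 = 21609
Total ground atoms: 21609.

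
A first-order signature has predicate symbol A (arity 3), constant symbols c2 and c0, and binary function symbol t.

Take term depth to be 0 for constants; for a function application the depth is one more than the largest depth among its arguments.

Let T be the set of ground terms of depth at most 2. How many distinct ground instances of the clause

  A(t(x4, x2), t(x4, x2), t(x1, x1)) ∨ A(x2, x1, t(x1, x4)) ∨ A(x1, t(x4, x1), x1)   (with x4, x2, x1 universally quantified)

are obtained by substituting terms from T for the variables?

Ground terms of depth ≤ 2:
  Let N_k = |{terms of depth ≤ k}|. Then N_0 = 2 and N_k = 2 + N_{k-1}^2 for k ≥ 1 (one summand per function symbol, arity giving the exponent).
  N_0 = 2
  N_1 = 2 + 2^2 = 6
  N_2 = 2 + 6^2 = 38
So there are 38 ground terms available for substitution.
There are 3 variables to instantiate (x4, x2, x1), each occurring in at least one literal, so different choices give different ground instances.
Number of ground instances = 38^3 = 54872.

54872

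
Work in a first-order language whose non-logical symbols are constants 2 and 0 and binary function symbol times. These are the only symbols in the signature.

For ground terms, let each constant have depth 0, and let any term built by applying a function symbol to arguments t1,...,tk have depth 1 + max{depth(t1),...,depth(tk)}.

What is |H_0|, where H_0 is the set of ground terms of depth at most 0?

Let N_k = |{terms of depth ≤ k}|. Then N_0 = 2 and N_k = 2 + N_{k-1}^2 for k ≥ 1 (one summand per function symbol, arity giving the exponent).
N_0 = 2
Explicitly: 2, 0.

2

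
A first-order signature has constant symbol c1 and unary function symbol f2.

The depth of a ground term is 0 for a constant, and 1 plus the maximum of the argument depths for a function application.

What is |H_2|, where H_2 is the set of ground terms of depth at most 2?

3

Count level by level. With function symbols f2/1, the terms of depth ≤ k are the 1 constant together with each function applied to depth-≤(k−1) tuples, so N_k = 1 + N_{k-1}.
N_0 = 1
N_1 = 1 + 1 = 2
N_2 = 1 + 2 = 3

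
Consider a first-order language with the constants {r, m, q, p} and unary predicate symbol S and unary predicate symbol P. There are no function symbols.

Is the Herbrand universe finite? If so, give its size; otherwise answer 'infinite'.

There are no function symbols, so every ground term is one of the 4 constants.
The Herbrand universe is {r, m, q, p}, which is finite with 4 elements.

4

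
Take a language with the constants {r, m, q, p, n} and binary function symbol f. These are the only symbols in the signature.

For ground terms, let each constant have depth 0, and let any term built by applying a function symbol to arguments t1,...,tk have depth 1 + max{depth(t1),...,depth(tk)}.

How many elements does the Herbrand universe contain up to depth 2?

905

Let N_k count ground terms of depth at most k. Each non-constant term of depth ≤ k is some function symbol applied to depth-≤(k−1) arguments, giving N_k = 5 + N_{k-1}^2.
N_0 = 5
N_1 = 5 + 5^2 = 30
N_2 = 5 + 30^2 = 905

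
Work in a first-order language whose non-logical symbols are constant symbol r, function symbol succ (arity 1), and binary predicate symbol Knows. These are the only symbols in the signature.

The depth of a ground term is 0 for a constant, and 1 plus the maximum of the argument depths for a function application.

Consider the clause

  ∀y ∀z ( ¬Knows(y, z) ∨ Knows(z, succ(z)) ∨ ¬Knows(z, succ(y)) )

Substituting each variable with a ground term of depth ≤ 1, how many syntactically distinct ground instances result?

4

Ground terms of depth ≤ 1:
  Count level by level. With function symbols succ/1, the terms of depth ≤ k are the 1 constant together with each function applied to depth-≤(k−1) tuples, so N_k = 1 + N_{k-1}.
  N_0 = 1
  N_1 = 1 + 1 = 2
So there are 2 ground terms available for substitution.
There are 2 variables to instantiate (y, z), each occurring in at least one literal, so different choices give different ground instances.
Number of ground instances = 2^2 = 4.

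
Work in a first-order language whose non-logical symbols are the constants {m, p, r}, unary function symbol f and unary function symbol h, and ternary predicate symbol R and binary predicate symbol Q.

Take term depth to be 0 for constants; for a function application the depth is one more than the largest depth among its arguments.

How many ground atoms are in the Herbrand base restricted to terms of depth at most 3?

93150

First count ground terms of depth ≤ 3.
If N_k denotes the number of depth-≤k ground terms, the 3 constants give N_0 = 3, and each function symbol of arity r contributes N_{k-1}^r new terms at level k: N_k = 3 + N_{k-1} + N_{k-1}.
N_0 = 3
N_1 = 3 + 3 + 3 = 9
N_2 = 3 + 9 + 9 = 21
N_3 = 3 + 21 + 21 = 45
So |H| = 45.
Ground atoms are formed by filling each argument slot of a predicate with a term from H, so an r-ary predicate gives |H|^r atoms:
  R: 45^3 = 91125;  Q: 45^2 = 2025
Total ground atoms: 91125 + 2025 = 93150.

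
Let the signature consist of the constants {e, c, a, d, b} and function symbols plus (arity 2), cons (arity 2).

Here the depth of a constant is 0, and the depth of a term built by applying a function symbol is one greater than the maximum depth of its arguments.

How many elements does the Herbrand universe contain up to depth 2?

6055

Let N_k count ground terms of depth at most k. Each non-constant term of depth ≤ k is some function symbol applied to depth-≤(k−1) arguments, giving N_k = 5 + N_{k-1}^2 + N_{k-1}^2.
N_0 = 5
N_1 = 5 + 5^2 + 5^2 = 55
N_2 = 5 + 55^2 + 55^2 = 6055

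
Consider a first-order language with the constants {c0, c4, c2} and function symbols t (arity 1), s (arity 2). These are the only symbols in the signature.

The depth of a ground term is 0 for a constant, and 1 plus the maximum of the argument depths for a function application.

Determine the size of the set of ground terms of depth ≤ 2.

243

If N_k denotes the number of depth-≤k ground terms, the 3 constants give N_0 = 3, and each function symbol of arity r contributes N_{k-1}^r new terms at level k: N_k = 3 + N_{k-1} + N_{k-1}^2.
N_0 = 3
N_1 = 3 + 3 + 3^2 = 15
N_2 = 3 + 15 + 15^2 = 243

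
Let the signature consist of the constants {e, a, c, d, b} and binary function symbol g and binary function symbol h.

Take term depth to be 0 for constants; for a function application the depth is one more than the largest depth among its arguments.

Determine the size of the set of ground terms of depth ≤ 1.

Let N_k count ground terms of depth at most k. Each non-constant term of depth ≤ k is some function symbol applied to depth-≤(k−1) arguments, giving N_k = 5 + N_{k-1}^2 + N_{k-1}^2.
N_0 = 5
N_1 = 5 + 5^2 + 5^2 = 55

55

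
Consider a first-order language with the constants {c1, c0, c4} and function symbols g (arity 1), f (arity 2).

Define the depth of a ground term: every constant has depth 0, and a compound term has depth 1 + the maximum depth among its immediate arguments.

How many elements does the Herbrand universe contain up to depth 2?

243

If N_k denotes the number of depth-≤k ground terms, the 3 constants give N_0 = 3, and each function symbol of arity r contributes N_{k-1}^r new terms at level k: N_k = 3 + N_{k-1} + N_{k-1}^2.
N_0 = 3
N_1 = 3 + 3 + 3^2 = 15
N_2 = 3 + 15 + 15^2 = 243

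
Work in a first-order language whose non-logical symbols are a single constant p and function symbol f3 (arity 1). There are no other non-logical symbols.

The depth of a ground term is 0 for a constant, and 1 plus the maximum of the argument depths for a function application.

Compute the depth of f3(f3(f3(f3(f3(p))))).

depth(f3(p)) = 1 + depth(p) = 1 + 0 = 1
depth(f3(f3(p))) = 1 + depth(f3(p)) = 1 + 1 = 2
depth(f3(f3(f3(p)))) = 1 + depth(f3(f3(p))) = 1 + 2 = 3
depth(f3(f3(f3(f3(p))))) = 1 + depth(f3(f3(f3(p)))) = 1 + 3 = 4
depth(f3(f3(f3(f3(f3(p)))))) = 1 + depth(f3(f3(f3(f3(p))))) = 1 + 4 = 5

5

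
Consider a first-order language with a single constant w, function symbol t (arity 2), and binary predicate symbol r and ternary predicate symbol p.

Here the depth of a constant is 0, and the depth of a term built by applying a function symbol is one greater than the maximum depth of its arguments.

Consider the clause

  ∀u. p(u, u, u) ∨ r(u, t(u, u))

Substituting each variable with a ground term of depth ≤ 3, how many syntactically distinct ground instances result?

26

Ground terms of depth ≤ 3:
  If N_k denotes the number of depth-≤k ground terms, the 1 constant gives N_0 = 1, and each function symbol of arity r contributes N_{k-1}^r new terms at level k: N_k = 1 + N_{k-1}^2.
  N_0 = 1
  N_1 = 1 + 1^2 = 2
  N_2 = 1 + 2^2 = 5
  N_3 = 1 + 5^2 = 26
So there are 26 ground terms available for substitution.
There is 1 variable to instantiate (u),  occurring in at least one literal, so different choices give different ground instances.
Number of ground instances = 26.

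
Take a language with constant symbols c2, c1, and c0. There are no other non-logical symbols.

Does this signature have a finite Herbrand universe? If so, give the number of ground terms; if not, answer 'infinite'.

3

There are no function symbols, so every ground term is one of the 3 constants.
The Herbrand universe is {c2, c1, c0}, which is finite with 3 elements.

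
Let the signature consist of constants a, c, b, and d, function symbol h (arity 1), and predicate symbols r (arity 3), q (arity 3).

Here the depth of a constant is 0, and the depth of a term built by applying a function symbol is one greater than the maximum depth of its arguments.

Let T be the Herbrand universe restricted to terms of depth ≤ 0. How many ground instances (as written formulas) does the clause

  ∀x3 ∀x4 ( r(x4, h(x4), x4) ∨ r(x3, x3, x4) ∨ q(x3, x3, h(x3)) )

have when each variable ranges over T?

Ground terms of depth ≤ 0:
  Let N_k = |{terms of depth ≤ k}|. Then N_0 = 4 and N_k = 4 + N_{k-1} for k ≥ 1 (one summand per function symbol, arity giving the exponent).
  N_0 = 4
  Explicitly: a, c, b, d.
So there are 4 ground terms available for substitution.
The body mentions every one of the 2 quantified variables; since ground terms form a free algebra, no two substitutions collapse to the same formula.
Number of ground instances = 4^2 = 16.

16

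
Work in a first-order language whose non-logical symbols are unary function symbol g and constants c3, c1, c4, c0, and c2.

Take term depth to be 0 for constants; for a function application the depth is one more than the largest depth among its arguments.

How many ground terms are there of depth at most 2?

Let N_k = |{terms of depth ≤ k}|. Then N_0 = 5 and N_k = 5 + N_{k-1} for k ≥ 1 (one summand per function symbol, arity giving the exponent).
N_0 = 5
N_1 = 5 + 5 = 10
N_2 = 5 + 10 = 15

15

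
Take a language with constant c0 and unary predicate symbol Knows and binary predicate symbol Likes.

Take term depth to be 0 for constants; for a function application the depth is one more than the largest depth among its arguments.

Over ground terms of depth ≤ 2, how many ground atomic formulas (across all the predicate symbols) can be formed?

2

First count ground terms of depth ≤ 2.
With no function symbols every ground term is a constant, so there is exactly 1 ground term at every depth bound.
N_0 = 1
N_1 = 1
N_2 = 1
Explicitly: c0.
So |H| = 1.
A ground atom is a predicate applied to a tuple of terms from H, so the count is the sum over predicates of |H|^arity:
  Knows: 1;  Likes: 1^2 = 1
Total ground atoms: 1 + 1 = 2.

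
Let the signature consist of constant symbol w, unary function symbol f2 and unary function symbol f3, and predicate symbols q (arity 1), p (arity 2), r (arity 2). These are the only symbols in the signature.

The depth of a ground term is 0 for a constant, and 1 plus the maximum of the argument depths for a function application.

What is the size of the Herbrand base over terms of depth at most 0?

First count ground terms of depth ≤ 0.
If N_k denotes the number of depth-≤k ground terms, the 1 constant gives N_0 = 1, and each function symbol of arity r contributes N_{k-1}^r new terms at level k: N_k = 1 + N_{k-1} + N_{k-1}.
N_0 = 1
So |H| = 1.
Each predicate of arity r yields |H|^r ground atoms (one per choice of an r-tuple from H):
  q: 1;  p: 1^2 = 1;  r: 1^2 = 1
Total ground atoms: 1 + 1 + 1 = 3.

3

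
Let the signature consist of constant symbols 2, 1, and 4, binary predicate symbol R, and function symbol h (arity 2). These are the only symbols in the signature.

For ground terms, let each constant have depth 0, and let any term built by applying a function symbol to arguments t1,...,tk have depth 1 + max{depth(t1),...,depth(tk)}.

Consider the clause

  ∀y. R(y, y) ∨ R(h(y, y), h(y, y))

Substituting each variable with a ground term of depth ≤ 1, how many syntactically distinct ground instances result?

12

Ground terms of depth ≤ 1:
  Let N_k = |{terms of depth ≤ k}|. Then N_0 = 3 and N_k = 3 + N_{k-1}^2 for k ≥ 1 (one summand per function symbol, arity giving the exponent).
  N_0 = 3
  N_1 = 3 + 3^2 = 12
  Explicitly: 2, 1, 4, h(2, 2), h(2, 1), h(2, 4), h(1, 2), h(1, 1), h(1, 4), h(4, 2), h(4, 1), h(4, 4).
So there are 12 ground terms available for substitution.
There is 1 variable to instantiate (y),  occurring in at least one literal, so different choices give different ground instances.
Number of ground instances = 12.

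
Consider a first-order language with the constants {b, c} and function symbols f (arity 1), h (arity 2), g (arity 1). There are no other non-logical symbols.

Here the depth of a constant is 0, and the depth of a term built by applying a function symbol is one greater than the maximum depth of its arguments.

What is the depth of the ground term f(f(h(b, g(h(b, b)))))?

5

depth(h(b, b)) = 1 + max(0, 0) = 1
depth(g(h(b, b))) = 1 + depth(h(b, b)) = 1 + 1 = 2
depth(h(b, g(h(b, b)))) = 1 + max(0, 2) = 3
depth(f(h(b, g(h(b, b))))) = 1 + depth(h(b, g(h(b, b)))) = 1 + 3 = 4
depth(f(f(h(b, g(h(b, b)))))) = 1 + depth(f(h(b, g(h(b, b))))) = 1 + 4 = 5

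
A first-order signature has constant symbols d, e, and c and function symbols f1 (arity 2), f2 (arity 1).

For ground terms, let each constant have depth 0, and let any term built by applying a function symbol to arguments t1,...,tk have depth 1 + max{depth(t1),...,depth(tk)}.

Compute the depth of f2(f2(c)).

2

depth(f2(c)) = 1 + depth(c) = 1 + 0 = 1
depth(f2(f2(c))) = 1 + depth(f2(c)) = 1 + 1 = 2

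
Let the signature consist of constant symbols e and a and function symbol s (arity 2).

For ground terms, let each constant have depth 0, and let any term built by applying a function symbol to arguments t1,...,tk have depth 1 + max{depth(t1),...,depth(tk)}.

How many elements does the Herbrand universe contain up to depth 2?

Let N_k = |{terms of depth ≤ k}|. Then N_0 = 2 and N_k = 2 + N_{k-1}^2 for k ≥ 1 (one summand per function symbol, arity giving the exponent).
N_0 = 2
N_1 = 2 + 2^2 = 6
N_2 = 2 + 6^2 = 38

38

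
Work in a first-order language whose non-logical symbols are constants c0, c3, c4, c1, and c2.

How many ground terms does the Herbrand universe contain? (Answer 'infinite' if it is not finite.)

There are no function symbols, so every ground term is one of the 5 constants.
The Herbrand universe is {c0, c3, c4, c1, c2}, which is finite with 5 elements.

5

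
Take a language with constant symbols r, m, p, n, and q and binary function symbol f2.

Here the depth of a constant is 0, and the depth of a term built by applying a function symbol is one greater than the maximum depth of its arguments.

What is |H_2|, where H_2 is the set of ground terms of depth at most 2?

Count level by level. With function symbols f2/2, the terms of depth ≤ k are the 5 constants together with each function applied to depth-≤(k−1) tuples, so N_k = 5 + N_{k-1}^2.
N_0 = 5
N_1 = 5 + 5^2 = 30
N_2 = 5 + 30^2 = 905

905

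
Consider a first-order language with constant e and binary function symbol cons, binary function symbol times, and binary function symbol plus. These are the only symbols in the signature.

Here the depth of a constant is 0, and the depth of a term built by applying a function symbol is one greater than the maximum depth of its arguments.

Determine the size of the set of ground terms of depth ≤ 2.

If N_k denotes the number of depth-≤k ground terms, the 1 constant gives N_0 = 1, and each function symbol of arity r contributes N_{k-1}^r new terms at level k: N_k = 1 + N_{k-1}^2 + N_{k-1}^2 + N_{k-1}^2.
N_0 = 1
N_1 = 1 + 1^2 + 1^2 + 1^2 = 4
N_2 = 1 + 4^2 + 4^2 + 4^2 = 49

49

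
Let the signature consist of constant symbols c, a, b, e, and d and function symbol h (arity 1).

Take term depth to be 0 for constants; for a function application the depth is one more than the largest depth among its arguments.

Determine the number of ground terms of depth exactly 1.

Let N_k = |{terms of depth ≤ k}|. Then N_0 = 5 and N_k = 5 + N_{k-1} for k ≥ 1 (one summand per function symbol, arity giving the exponent).
N_0 = 5
N_1 = 5 + 5 = 10
Terms of depth exactly 1: N_1 − N_0 = 10 − 5 = 5.

5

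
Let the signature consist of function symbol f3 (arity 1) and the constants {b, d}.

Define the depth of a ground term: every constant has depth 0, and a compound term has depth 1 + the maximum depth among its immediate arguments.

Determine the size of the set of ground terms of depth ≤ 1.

Count level by level. With function symbols f3/1, the terms of depth ≤ k are the 2 constants together with each function applied to depth-≤(k−1) tuples, so N_k = 2 + N_{k-1}.
N_0 = 2
N_1 = 2 + 2 = 4

4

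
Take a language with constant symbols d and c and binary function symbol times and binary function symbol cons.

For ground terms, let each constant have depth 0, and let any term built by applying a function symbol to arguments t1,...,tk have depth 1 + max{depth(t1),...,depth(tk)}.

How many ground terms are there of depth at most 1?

Write N_k for the number of ground terms of depth ≤ k. A term of depth ≤ k is either a constant or a function symbol applied to arguments of depth ≤ k−1, so N_k = 2 + N_{k-1}^2 + N_{k-1}^2.
N_0 = 2
N_1 = 2 + 2^2 + 2^2 = 10

10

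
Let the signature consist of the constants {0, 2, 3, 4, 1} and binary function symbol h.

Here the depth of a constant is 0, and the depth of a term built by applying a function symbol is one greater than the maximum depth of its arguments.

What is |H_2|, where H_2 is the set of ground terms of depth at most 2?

Let N_k = |{terms of depth ≤ k}|. Then N_0 = 5 and N_k = 5 + N_{k-1}^2 for k ≥ 1 (one summand per function symbol, arity giving the exponent).
N_0 = 5
N_1 = 5 + 5^2 = 30
N_2 = 5 + 30^2 = 905

905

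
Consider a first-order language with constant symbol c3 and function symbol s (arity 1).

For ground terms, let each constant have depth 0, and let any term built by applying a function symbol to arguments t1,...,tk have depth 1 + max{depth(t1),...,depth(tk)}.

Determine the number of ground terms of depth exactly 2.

1

Let N_k = |{terms of depth ≤ k}|. Then N_0 = 1 and N_k = 1 + N_{k-1} for k ≥ 1 (one summand per function symbol, arity giving the exponent).
N_0 = 1
N_1 = 1 + 1 = 2
N_2 = 1 + 2 = 3
Terms of depth exactly 2: N_2 − N_1 = 3 − 2 = 1.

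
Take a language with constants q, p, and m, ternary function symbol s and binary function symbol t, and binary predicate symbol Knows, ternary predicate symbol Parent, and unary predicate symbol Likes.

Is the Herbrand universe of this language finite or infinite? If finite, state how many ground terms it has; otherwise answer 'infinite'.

The signature has at least one function symbol (s, arity 3) and at least one constant (q).
Iterating s gives infinitely many distinct ground terms: q, s(q, q, q), s(s(q, q, q), s(q, q, q), s(q, q, q)), ...
So the Herbrand universe is infinite.

infinite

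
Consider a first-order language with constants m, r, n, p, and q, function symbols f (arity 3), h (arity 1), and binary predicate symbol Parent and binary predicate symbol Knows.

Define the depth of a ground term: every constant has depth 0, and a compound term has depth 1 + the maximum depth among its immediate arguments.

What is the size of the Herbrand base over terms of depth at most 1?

36450

First count ground terms of depth ≤ 1.
Write N_k for the number of ground terms of depth ≤ k. A term of depth ≤ k is either a constant or a function symbol applied to arguments of depth ≤ k−1, so N_k = 5 + N_{k-1}^3 + N_{k-1}.
N_0 = 5
N_1 = 5 + 5^3 + 5 = 135
So |H| = 135.
A ground atom is a predicate applied to a tuple of terms from H, so the count is the sum over predicates of |H|^arity:
  Parent: 135^2 = 18225;  Knows: 135^2 = 18225
Total ground atoms: 18225 + 18225 = 36450.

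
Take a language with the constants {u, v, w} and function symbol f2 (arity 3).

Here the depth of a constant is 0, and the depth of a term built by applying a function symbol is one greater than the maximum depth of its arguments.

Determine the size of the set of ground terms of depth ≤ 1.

30

Write N_k for the number of ground terms of depth ≤ k. A term of depth ≤ k is either a constant or a function symbol applied to arguments of depth ≤ k−1, so N_k = 3 + N_{k-1}^3.
N_0 = 3
N_1 = 3 + 3^3 = 30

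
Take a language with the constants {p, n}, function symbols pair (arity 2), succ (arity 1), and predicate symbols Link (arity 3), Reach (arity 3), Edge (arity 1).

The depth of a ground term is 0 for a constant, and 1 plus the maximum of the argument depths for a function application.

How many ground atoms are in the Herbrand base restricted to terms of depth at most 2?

First count ground terms of depth ≤ 2.
Let N_k count ground terms of depth at most k. Each non-constant term of depth ≤ k is some function symbol applied to depth-≤(k−1) arguments, giving N_k = 2 + N_{k-1}^2 + N_{k-1}.
N_0 = 2
N_1 = 2 + 2^2 + 2 = 8
N_2 = 2 + 8^2 + 8 = 74
So |H| = 74.
A ground atom is a predicate applied to a tuple of terms from H, so the count is the sum over predicates of |H|^arity:
  Link: 74^3 = 405224;  Reach: 74^3 = 405224;  Edge: 74
Total ground atoms: 405224 + 405224 + 74 = 810522.

810522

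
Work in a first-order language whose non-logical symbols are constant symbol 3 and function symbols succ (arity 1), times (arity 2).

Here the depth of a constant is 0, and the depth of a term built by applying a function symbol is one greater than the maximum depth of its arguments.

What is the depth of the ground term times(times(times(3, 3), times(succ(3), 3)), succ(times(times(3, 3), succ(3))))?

depth(times(3, 3)) = 1 + max(0, 0) = 1
depth(succ(3)) = 1 + depth(3) = 1 + 0 = 1
depth(times(succ(3), 3)) = 1 + max(1, 0) = 2
depth(times(times(3, 3), times(succ(3), 3))) = 1 + max(1, 2) = 3
depth(times(times(3, 3), succ(3))) = 1 + max(1, 1) = 2
depth(succ(times(times(3, 3), succ(3)))) = 1 + depth(times(times(3, 3), succ(3))) = 1 + 2 = 3
depth(times(times(times(3, 3), times(succ(3), 3)), succ(times(times(3, 3), succ(3))))) = 1 + max(3, 3) = 4

4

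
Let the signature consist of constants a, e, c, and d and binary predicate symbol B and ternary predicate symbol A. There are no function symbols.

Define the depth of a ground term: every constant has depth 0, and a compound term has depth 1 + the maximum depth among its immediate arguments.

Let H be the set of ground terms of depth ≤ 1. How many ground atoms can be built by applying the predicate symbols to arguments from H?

First count ground terms of depth ≤ 1.
With no function symbols every ground term is a constant, so there are exactly 4 ground terms at every depth bound.
N_0 = 4
N_1 = 4
Explicitly: a, e, c, d.
So |H| = 4.
Ground atoms are formed by filling each argument slot of a predicate with a term from H, so an r-ary predicate gives |H|^r atoms:
  B: 4^2 = 16;  A: 4^3 = 64
Total ground atoms: 16 + 64 = 80.

80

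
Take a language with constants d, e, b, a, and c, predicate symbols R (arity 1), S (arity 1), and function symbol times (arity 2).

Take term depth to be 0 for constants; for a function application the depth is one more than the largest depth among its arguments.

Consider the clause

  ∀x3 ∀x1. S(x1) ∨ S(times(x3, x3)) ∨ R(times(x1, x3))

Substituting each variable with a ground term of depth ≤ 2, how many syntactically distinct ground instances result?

819025

Ground terms of depth ≤ 2:
  Write N_k for the number of ground terms of depth ≤ k. A term of depth ≤ k is either a constant or a function symbol applied to arguments of depth ≤ k−1, so N_k = 5 + N_{k-1}^2.
  N_0 = 5
  N_1 = 5 + 5^2 = 30
  N_2 = 5 + 30^2 = 905
So there are 905 ground terms available for substitution.
The clause has 2 distinct variables (x3, x1), each appearing in the body. In the free term algebra distinct substitutions yield syntactically distinct ground instances.
Number of ground instances = 905^2 = 819025.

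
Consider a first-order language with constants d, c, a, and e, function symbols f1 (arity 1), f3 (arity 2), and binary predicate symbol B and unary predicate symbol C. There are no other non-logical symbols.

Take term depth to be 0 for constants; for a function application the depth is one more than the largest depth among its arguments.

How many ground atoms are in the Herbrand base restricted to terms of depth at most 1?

First count ground terms of depth ≤ 1.
Write N_k for the number of ground terms of depth ≤ k. A term of depth ≤ k is either a constant or a function symbol applied to arguments of depth ≤ k−1, so N_k = 4 + N_{k-1} + N_{k-1}^2.
N_0 = 4
N_1 = 4 + 4 + 4^2 = 24
So |H| = 24.
For each predicate symbol, the number of ground atoms is |H| raised to its arity; summing:
  B: 24^2 = 576;  C: 24
Total ground atoms: 576 + 24 = 600.

600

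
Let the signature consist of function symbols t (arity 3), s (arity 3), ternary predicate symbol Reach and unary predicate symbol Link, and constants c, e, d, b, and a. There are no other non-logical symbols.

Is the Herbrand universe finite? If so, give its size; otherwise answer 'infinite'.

infinite

The signature has at least one function symbol (t, arity 3) and at least one constant (c).
Iterating t gives infinitely many distinct ground terms: c, t(c, c, c), t(t(c, c, c), t(c, c, c), t(c, c, c)), ...
So the Herbrand universe is infinite.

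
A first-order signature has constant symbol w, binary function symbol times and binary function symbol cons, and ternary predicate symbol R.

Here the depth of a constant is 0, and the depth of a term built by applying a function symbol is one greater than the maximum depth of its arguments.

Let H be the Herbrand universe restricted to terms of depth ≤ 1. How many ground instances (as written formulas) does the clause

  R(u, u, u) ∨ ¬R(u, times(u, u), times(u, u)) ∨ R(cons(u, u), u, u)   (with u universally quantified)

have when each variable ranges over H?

3

Ground terms of depth ≤ 1:
  Let N_k count ground terms of depth at most k. Each non-constant term of depth ≤ k is some function symbol applied to depth-≤(k−1) arguments, giving N_k = 1 + N_{k-1}^2 + N_{k-1}^2.
  N_0 = 1
  N_1 = 1 + 1^2 + 1^2 = 3
  Explicitly: w, times(w, w), cons(w, w).
So there are 3 ground terms available for substitution.
There is 1 variable to instantiate (u),  occurring in at least one literal, so different choices give different ground instances.
Number of ground instances = 3.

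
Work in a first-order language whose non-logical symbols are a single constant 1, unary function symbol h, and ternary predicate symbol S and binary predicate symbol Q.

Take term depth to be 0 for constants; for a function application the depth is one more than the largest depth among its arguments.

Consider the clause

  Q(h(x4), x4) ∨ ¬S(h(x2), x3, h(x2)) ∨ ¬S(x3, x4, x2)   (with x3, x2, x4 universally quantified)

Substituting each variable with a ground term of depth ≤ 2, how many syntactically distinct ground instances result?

27

Ground terms of depth ≤ 2:
  Count level by level. With function symbols h/1, the terms of depth ≤ k are the 1 constant together with each function applied to depth-≤(k−1) tuples, so N_k = 1 + N_{k-1}.
  N_0 = 1
  N_1 = 1 + 1 = 2
  N_2 = 1 + 2 = 3
  Explicitly: 1, h(1), h(h(1)).
So there are 3 ground terms available for substitution.
There are 3 variables to instantiate (x3, x2, x4), each occurring in at least one literal, so different choices give different ground instances.
Number of ground instances = 3^3 = 27.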